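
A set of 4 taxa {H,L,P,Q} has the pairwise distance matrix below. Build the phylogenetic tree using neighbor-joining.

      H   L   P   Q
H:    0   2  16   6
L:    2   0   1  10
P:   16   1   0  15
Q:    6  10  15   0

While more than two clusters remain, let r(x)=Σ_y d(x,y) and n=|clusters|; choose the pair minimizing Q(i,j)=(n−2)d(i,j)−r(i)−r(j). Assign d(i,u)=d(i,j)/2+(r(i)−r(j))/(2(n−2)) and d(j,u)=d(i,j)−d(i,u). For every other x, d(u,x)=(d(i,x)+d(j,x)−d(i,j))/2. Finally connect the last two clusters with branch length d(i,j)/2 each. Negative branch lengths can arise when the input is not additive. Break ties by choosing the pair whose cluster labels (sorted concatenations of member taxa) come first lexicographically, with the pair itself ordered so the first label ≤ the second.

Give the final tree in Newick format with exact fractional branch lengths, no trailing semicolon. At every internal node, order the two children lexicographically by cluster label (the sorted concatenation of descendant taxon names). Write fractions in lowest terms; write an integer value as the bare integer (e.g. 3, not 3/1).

step 1: merge (H,Q) at d=6, Q=-43; branch lengths H→5/4, Q→19/4; new cluster HQ
  updated: d(HQ,L)=3, d(HQ,P)=25/2
step 2: merge (HQ,L) at d=3, Q=-33/2; branch lengths HQ→29/4, L→-17/4; new cluster HLQ
  updated: d(HLQ,P)=21/4
step 3: merge (HLQ,P) at d=21/4; branch lengths HLQ→21/8, P→21/8; new cluster HLPQ
final tree: (((H:5/4,Q:19/4):29/4,L:-17/4):21/8,P:21/8)
total length: 57/4

(((H:5/4,Q:19/4):29/4,L:-17/4):21/8,P:21/8)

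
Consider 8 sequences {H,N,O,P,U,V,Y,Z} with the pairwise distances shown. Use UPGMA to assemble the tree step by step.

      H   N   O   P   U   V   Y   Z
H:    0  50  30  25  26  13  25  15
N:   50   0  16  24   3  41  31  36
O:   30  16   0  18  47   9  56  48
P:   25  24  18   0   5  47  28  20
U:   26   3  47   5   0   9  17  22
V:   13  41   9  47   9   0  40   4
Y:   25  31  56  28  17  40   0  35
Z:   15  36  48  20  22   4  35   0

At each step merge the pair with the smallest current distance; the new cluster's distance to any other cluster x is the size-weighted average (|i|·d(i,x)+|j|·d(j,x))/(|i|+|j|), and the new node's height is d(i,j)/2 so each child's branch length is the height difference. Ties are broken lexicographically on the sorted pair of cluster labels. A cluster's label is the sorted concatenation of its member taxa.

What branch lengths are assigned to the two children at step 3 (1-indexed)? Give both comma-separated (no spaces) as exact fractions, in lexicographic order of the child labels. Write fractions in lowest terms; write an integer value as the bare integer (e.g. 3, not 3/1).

7,5

iteration 1: select N,U (d=3); attach at lengths (3/2, 3/2); label the merged cluster NU
  updated: d(H,NU)=38, d(NU,O)=63/2, d(NU,P)=29/2, d(NU,V)=25, d(NU,Y)=24, d(NU,Z)=29
iteration 2: select V,Z (d=4); attach at lengths (2, 2); label the merged cluster VZ
  updated: d(H,VZ)=14, d(NU,VZ)=27, d(O,VZ)=57/2, d(P,VZ)=67/2, d(VZ,Y)=75/2
iteration 3: select H,VZ (d=14); attach at lengths (7, 5); label the merged cluster HVZ
  updated: d(HVZ,NU)=92/3, d(HVZ,O)=29, d(HVZ,P)=92/3, d(HVZ,Y)=100/3
iteration 4: select NU,P (d=29/2); attach at lengths (23/4, 29/4); label the merged cluster NPU
  updated: d(HVZ,NPU)=92/3, d(NPU,O)=27, d(NPU,Y)=76/3
iteration 5: select NPU,Y (d=76/3); attach at lengths (65/12, 38/3); label the merged cluster NPUY
  updated: d(HVZ,NPUY)=94/3, d(NPUY,O)=137/4
iteration 6: select HVZ,O (d=29); attach at lengths (15/2, 29/2); label the merged cluster HOVZ
  updated: d(HOVZ,NPUY)=513/16
iteration 7: select HOVZ,NPUY (d=513/16); attach at lengths (49/32, 323/96); label the merged cluster HNOPUVYZ
final tree: (((H:7,(V:2,Z:2):5):15/2,O:29/2):49/32,(((N:3/2,U:3/2):23/4,P:29/4):65/12,Y:38/3):323/96)
total length: 3695/48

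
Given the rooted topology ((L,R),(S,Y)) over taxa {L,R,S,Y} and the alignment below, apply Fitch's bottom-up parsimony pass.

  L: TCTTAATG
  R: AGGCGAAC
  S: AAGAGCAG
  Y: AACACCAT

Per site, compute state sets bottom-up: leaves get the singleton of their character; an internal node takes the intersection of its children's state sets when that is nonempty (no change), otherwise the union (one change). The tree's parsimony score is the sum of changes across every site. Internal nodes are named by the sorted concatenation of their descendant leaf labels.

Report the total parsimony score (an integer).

13

site 0, node LR: L={T} ∪ R={A} → {A,T} (+1)
site 0, node SY: S={A} ∩ Y={A} → {A} (+0)
site 0, node LRSY: LR={A,T} ∩ SY={A} → {A} (+0)
site 1, node LR: L={C} ∪ R={G} → {C,G} (+1)
site 1, node SY: S={A} ∩ Y={A} → {A} (+0)
site 1, node LRSY: LR={C,G} ∪ SY={A} → {A,C,G} (+1)
site 2, node LR: L={T} ∪ R={G} → {G,T} (+1)
site 2, node SY: S={G} ∪ Y={C} → {C,G} (+1)
site 2, node LRSY: LR={G,T} ∩ SY={C,G} → {G} (+0)
site 3, node LR: L={T} ∪ R={C} → {C,T} (+1)
site 3, node SY: S={A} ∩ Y={A} → {A} (+0)
site 3, node LRSY: LR={C,T} ∪ SY={A} → {A,C,T} (+1)
site 4, node LR: L={A} ∪ R={G} → {A,G} (+1)
site 4, node SY: S={G} ∪ Y={C} → {C,G} (+1)
site 4, node LRSY: LR={A,G} ∩ SY={C,G} → {G} (+0)
site 5, node LR: L={A} ∩ R={A} → {A} (+0)
site 5, node SY: S={C} ∩ Y={C} → {C} (+0)
site 5, node LRSY: LR={A} ∪ SY={C} → {A,C} (+1)
site 6, node LR: L={T} ∪ R={A} → {A,T} (+1)
site 6, node SY: S={A} ∩ Y={A} → {A} (+0)
site 6, node LRSY: LR={A,T} ∩ SY={A} → {A} (+0)
site 7, node LR: L={G} ∪ R={C} → {C,G} (+1)
site 7, node SY: S={G} ∪ Y={T} → {G,T} (+1)
site 7, node LRSY: LR={C,G} ∩ SY={G,T} → {G} (+0)
per-site changes: [1, 2, 2, 2, 2, 1, 1, 2]; total = 13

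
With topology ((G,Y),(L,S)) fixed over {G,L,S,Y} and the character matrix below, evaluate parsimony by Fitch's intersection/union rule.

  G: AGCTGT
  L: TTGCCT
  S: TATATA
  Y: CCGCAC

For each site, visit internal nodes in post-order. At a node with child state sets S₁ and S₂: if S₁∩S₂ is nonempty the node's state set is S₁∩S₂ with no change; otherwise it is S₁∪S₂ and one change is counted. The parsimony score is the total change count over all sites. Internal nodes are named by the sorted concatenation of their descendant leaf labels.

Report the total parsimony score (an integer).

[col 0] GY: children G:{A}, Y:{C} ∪→ {A,C}; cost 1
[col 0] LS: children L:{T}, S:{T} ∩→ {T}; cost 0
[col 0] GLSY: children GY:{A,C}, LS:{T} ∪→ {A,C,T}; cost 1
[col 1] GY: children G:{G}, Y:{C} ∪→ {C,G}; cost 1
[col 1] LS: children L:{T}, S:{A} ∪→ {A,T}; cost 1
[col 1] GLSY: children GY:{C,G}, LS:{A,T} ∪→ {A,C,G,T}; cost 1
[col 2] GY: children G:{C}, Y:{G} ∪→ {C,G}; cost 1
[col 2] LS: children L:{G}, S:{T} ∪→ {G,T}; cost 1
[col 2] GLSY: children GY:{C,G}, LS:{G,T} ∩→ {G}; cost 0
[col 3] GY: children G:{T}, Y:{C} ∪→ {C,T}; cost 1
[col 3] LS: children L:{C}, S:{A} ∪→ {A,C}; cost 1
[col 3] GLSY: children GY:{C,T}, LS:{A,C} ∩→ {C}; cost 0
[col 4] GY: children G:{G}, Y:{A} ∪→ {A,G}; cost 1
[col 4] LS: children L:{C}, S:{T} ∪→ {C,T}; cost 1
[col 4] GLSY: children GY:{A,G}, LS:{C,T} ∪→ {A,C,G,T}; cost 1
[col 5] GY: children G:{T}, Y:{C} ∪→ {C,T}; cost 1
[col 5] LS: children L:{T}, S:{A} ∪→ {A,T}; cost 1
[col 5] GLSY: children GY:{C,T}, LS:{A,T} ∩→ {T}; cost 0
per-site changes: [2, 3, 2, 2, 3, 2]; total = 14

14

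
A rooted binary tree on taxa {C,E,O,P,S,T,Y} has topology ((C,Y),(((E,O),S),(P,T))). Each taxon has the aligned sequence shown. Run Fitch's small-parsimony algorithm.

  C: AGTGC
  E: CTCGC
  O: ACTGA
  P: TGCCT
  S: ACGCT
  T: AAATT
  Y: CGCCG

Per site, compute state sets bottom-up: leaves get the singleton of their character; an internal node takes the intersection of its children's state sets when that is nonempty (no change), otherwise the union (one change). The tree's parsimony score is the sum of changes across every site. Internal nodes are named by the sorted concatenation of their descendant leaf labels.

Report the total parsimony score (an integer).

17

CY@0: {A} ∪ {C} = {A,C} (union, +1)
EO@0: {C} ∪ {A} = {A,C} (union, +1)
EOS@0: {A,C} ∩ {A} = {A} (intersection, +0)
PT@0: {T} ∪ {A} = {A,T} (union, +1)
EOPST@0: {A} ∩ {A,T} = {A} (intersection, +0)
CEOPSTY@0: {A,C} ∩ {A} = {A} (intersection, +0)
CY@1: {G} ∩ {G} = {G} (intersection, +0)
EO@1: {T} ∪ {C} = {C,T} (union, +1)
EOS@1: {C,T} ∩ {C} = {C} (intersection, +0)
PT@1: {G} ∪ {A} = {A,G} (union, +1)
EOPST@1: {C} ∪ {A,G} = {A,C,G} (union, +1)
CEOPSTY@1: {G} ∩ {A,C,G} = {G} (intersection, +0)
CY@2: {T} ∪ {C} = {C,T} (union, +1)
EO@2: {C} ∪ {T} = {C,T} (union, +1)
EOS@2: {C,T} ∪ {G} = {C,G,T} (union, +1)
PT@2: {C} ∪ {A} = {A,C} (union, +1)
EOPST@2: {C,G,T} ∩ {A,C} = {C} (intersection, +0)
CEOPSTY@2: {C,T} ∩ {C} = {C} (intersection, +0)
CY@3: {G} ∪ {C} = {C,G} (union, +1)
EO@3: {G} ∩ {G} = {G} (intersection, +0)
EOS@3: {G} ∪ {C} = {C,G} (union, +1)
PT@3: {C} ∪ {T} = {C,T} (union, +1)
EOPST@3: {C,G} ∩ {C,T} = {C} (intersection, +0)
CEOPSTY@3: {C,G} ∩ {C} = {C} (intersection, +0)
CY@4: {C} ∪ {G} = {C,G} (union, +1)
EO@4: {C} ∪ {A} = {A,C} (union, +1)
EOS@4: {A,C} ∪ {T} = {A,C,T} (union, +1)
PT@4: {T} ∩ {T} = {T} (intersection, +0)
EOPST@4: {A,C,T} ∩ {T} = {T} (intersection, +0)
CEOPSTY@4: {C,G} ∪ {T} = {C,G,T} (union, +1)
per-site changes: [3, 3, 4, 3, 4]; total = 17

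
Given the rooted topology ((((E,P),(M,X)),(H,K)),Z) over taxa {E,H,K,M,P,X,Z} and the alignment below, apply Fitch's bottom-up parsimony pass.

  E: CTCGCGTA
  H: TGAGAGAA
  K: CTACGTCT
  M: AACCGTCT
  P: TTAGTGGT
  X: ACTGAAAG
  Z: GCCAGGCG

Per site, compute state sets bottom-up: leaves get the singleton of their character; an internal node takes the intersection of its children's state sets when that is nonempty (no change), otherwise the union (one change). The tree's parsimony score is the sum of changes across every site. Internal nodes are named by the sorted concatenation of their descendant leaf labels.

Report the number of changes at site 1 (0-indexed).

[col 0] EP: children E:{C}, P:{T} ∪→ {C,T}; cost 1
[col 0] MX: children M:{A}, X:{A} ∩→ {A}; cost 0
[col 0] EMPX: children EP:{C,T}, MX:{A} ∪→ {A,C,T}; cost 1
[col 0] HK: children H:{T}, K:{C} ∪→ {C,T}; cost 1
[col 0] EHKMPX: children EMPX:{A,C,T}, HK:{C,T} ∩→ {C,T}; cost 0
[col 0] EHKMPXZ: children EHKMPX:{C,T}, Z:{G} ∪→ {C,G,T}; cost 1
[col 1] EP: children E:{T}, P:{T} ∩→ {T}; cost 0
[col 1] MX: children M:{A}, X:{C} ∪→ {A,C}; cost 1
[col 1] EMPX: children EP:{T}, MX:{A,C} ∪→ {A,C,T}; cost 1
[col 1] HK: children H:{G}, K:{T} ∪→ {G,T}; cost 1
[col 1] EHKMPX: children EMPX:{A,C,T}, HK:{G,T} ∩→ {T}; cost 0
[col 1] EHKMPXZ: children EHKMPX:{T}, Z:{C} ∪→ {C,T}; cost 1
[col 2] EP: children E:{C}, P:{A} ∪→ {A,C}; cost 1
[col 2] MX: children M:{C}, X:{T} ∪→ {C,T}; cost 1
[col 2] EMPX: children EP:{A,C}, MX:{C,T} ∩→ {C}; cost 0
[col 2] HK: children H:{A}, K:{A} ∩→ {A}; cost 0
[col 2] EHKMPX: children EMPX:{C}, HK:{A} ∪→ {A,C}; cost 1
[col 2] EHKMPXZ: children EHKMPX:{A,C}, Z:{C} ∩→ {C}; cost 0
[col 3] EP: children E:{G}, P:{G} ∩→ {G}; cost 0
[col 3] MX: children M:{C}, X:{G} ∪→ {C,G}; cost 1
[col 3] EMPX: children EP:{G}, MX:{C,G} ∩→ {G}; cost 0
[col 3] HK: children H:{G}, K:{C} ∪→ {C,G}; cost 1
[col 3] EHKMPX: children EMPX:{G}, HK:{C,G} ∩→ {G}; cost 0
[col 3] EHKMPXZ: children EHKMPX:{G}, Z:{A} ∪→ {A,G}; cost 1
[col 4] EP: children E:{C}, P:{T} ∪→ {C,T}; cost 1
[col 4] MX: children M:{G}, X:{A} ∪→ {A,G}; cost 1
[col 4] EMPX: children EP:{C,T}, MX:{A,G} ∪→ {A,C,G,T}; cost 1
[col 4] HK: children H:{A}, K:{G} ∪→ {A,G}; cost 1
[col 4] EHKMPX: children EMPX:{A,C,G,T}, HK:{A,G} ∩→ {A,G}; cost 0
[col 4] EHKMPXZ: children EHKMPX:{A,G}, Z:{G} ∩→ {G}; cost 0
[col 5] EP: children E:{G}, P:{G} ∩→ {G}; cost 0
[col 5] MX: children M:{T}, X:{A} ∪→ {A,T}; cost 1
[col 5] EMPX: children EP:{G}, MX:{A,T} ∪→ {A,G,T}; cost 1
[col 5] HK: children H:{G}, K:{T} ∪→ {G,T}; cost 1
[col 5] EHKMPX: children EMPX:{A,G,T}, HK:{G,T} ∩→ {G,T}; cost 0
[col 5] EHKMPXZ: children EHKMPX:{G,T}, Z:{G} ∩→ {G}; cost 0
[col 6] EP: children E:{T}, P:{G} ∪→ {G,T}; cost 1
[col 6] MX: children M:{C}, X:{A} ∪→ {A,C}; cost 1
[col 6] EMPX: children EP:{G,T}, MX:{A,C} ∪→ {A,C,G,T}; cost 1
[col 6] HK: children H:{A}, K:{C} ∪→ {A,C}; cost 1
[col 6] EHKMPX: children EMPX:{A,C,G,T}, HK:{A,C} ∩→ {A,C}; cost 0
[col 6] EHKMPXZ: children EHKMPX:{A,C}, Z:{C} ∩→ {C}; cost 0
[col 7] EP: children E:{A}, P:{T} ∪→ {A,T}; cost 1
[col 7] MX: children M:{T}, X:{G} ∪→ {G,T}; cost 1
[col 7] EMPX: children EP:{A,T}, MX:{G,T} ∩→ {T}; cost 0
[col 7] HK: children H:{A}, K:{T} ∪→ {A,T}; cost 1
[col 7] EHKMPX: children EMPX:{T}, HK:{A,T} ∩→ {T}; cost 0
[col 7] EHKMPXZ: children EHKMPX:{T}, Z:{G} ∪→ {G,T}; cost 1
per-site changes: [4, 4, 3, 3, 4, 3, 4, 4]; total = 29

4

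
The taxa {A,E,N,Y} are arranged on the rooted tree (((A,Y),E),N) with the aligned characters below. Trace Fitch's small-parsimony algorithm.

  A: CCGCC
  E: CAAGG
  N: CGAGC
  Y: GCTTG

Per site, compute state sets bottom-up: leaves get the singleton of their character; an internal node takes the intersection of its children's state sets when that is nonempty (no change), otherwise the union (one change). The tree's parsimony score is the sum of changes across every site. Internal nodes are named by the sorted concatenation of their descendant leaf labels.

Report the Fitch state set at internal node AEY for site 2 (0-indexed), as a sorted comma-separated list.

A,G,T

[col 0] AY: children A:{C}, Y:{G} ∪→ {C,G}; cost 1
[col 0] AEY: children AY:{C,G}, E:{C} ∩→ {C}; cost 0
[col 0] AENY: children AEY:{C}, N:{C} ∩→ {C}; cost 0
[col 1] AY: children A:{C}, Y:{C} ∩→ {C}; cost 0
[col 1] AEY: children AY:{C}, E:{A} ∪→ {A,C}; cost 1
[col 1] AENY: children AEY:{A,C}, N:{G} ∪→ {A,C,G}; cost 1
[col 2] AY: children A:{G}, Y:{T} ∪→ {G,T}; cost 1
[col 2] AEY: children AY:{G,T}, E:{A} ∪→ {A,G,T}; cost 1
[col 2] AENY: children AEY:{A,G,T}, N:{A} ∩→ {A}; cost 0
[col 3] AY: children A:{C}, Y:{T} ∪→ {C,T}; cost 1
[col 3] AEY: children AY:{C,T}, E:{G} ∪→ {C,G,T}; cost 1
[col 3] AENY: children AEY:{C,G,T}, N:{G} ∩→ {G}; cost 0
[col 4] AY: children A:{C}, Y:{G} ∪→ {C,G}; cost 1
[col 4] AEY: children AY:{C,G}, E:{G} ∩→ {G}; cost 0
[col 4] AENY: children AEY:{G}, N:{C} ∪→ {C,G}; cost 1
per-site changes: [1, 2, 2, 2, 2]; total = 9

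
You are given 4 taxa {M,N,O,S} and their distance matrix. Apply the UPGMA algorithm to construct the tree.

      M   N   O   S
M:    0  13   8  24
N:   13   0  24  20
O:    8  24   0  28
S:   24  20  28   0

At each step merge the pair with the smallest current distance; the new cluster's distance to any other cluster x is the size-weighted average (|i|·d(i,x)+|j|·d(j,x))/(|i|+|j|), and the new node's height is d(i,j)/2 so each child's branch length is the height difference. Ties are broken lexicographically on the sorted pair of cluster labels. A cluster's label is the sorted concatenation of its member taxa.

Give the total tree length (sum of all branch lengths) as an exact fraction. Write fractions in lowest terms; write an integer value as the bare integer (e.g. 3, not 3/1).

149/4

iteration 1: select M,O (d=8); attach at lengths (4, 4); label the merged cluster MO
  updated: d(MO,N)=37/2, d(MO,S)=26
iteration 2: select MO,N (d=37/2); attach at lengths (21/4, 37/4); label the merged cluster MNO
  updated: d(MNO,S)=24
iteration 3: select MNO,S (d=24); attach at lengths (11/4, 12); label the merged cluster MNOS
final tree: (((M:4,O:4):21/4,N:37/4):11/4,S:12)
total length: 149/4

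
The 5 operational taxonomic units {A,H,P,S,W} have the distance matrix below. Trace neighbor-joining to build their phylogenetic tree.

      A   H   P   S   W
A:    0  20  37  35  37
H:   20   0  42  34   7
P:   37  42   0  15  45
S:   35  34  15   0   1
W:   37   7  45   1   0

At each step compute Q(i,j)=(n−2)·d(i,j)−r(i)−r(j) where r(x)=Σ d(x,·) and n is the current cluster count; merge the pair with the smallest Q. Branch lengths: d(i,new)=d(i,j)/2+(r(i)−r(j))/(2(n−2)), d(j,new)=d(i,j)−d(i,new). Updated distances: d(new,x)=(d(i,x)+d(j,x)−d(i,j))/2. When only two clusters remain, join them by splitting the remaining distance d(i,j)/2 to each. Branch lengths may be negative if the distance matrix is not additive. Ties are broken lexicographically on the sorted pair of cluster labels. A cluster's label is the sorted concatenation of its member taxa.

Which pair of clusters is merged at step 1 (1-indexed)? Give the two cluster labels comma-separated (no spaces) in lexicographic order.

P,S

step 1: merge (P,S) at d=15, Q=-179; branch lengths P→33/2, S→-3/2; new cluster PS
  updated: d(A,PS)=57/2, d(H,PS)=61/2, d(PS,W)=31/2
step 2: merge (A,H) at d=20, Q=-103; branch lengths A→17, H→3; new cluster AH
  updated: d(AH,PS)=39/2, d(AH,W)=12
step 3: merge (AH,PS) at d=39/2, Q=-47; branch lengths AH→8, PS→23/2; new cluster AHPS
  updated: d(AHPS,W)=4
step 4: merge (AHPS,W) at d=4; branch lengths AHPS→2, W→2; new cluster AHPSW
final tree: (((A:17,H:3):8,(P:33/2,S:-3/2):23/2):2,W:2)
total length: 117/2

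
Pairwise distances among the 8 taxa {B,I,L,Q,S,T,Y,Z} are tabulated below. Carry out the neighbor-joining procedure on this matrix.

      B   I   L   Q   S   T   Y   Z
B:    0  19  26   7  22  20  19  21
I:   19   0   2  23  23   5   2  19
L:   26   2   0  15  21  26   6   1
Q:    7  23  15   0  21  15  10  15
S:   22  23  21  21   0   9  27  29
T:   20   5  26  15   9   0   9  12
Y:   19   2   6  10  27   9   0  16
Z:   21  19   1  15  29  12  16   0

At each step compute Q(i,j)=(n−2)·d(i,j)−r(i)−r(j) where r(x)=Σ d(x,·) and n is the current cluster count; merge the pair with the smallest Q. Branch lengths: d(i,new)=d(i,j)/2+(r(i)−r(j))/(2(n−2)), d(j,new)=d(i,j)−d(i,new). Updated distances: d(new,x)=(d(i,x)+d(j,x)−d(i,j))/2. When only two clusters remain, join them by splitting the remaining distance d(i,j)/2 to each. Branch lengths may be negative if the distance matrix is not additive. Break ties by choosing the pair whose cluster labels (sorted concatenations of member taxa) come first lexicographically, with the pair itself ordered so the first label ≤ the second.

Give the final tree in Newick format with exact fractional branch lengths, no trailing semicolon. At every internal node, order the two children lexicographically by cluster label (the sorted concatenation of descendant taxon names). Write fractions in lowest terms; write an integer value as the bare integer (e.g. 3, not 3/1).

(((((B:109/20,Q:31/20):51/8,(S:41/4,T:-5/4):41/8):29/8,(L:-5/6,Z:11/6):27/4):5/2,I:19/16):13/32,Y:13/32)

step 1: merge (L,Z) at d=1, Q=-204; branch lengths L→-5/6, Z→11/6; new cluster LZ
  updated: d(B,LZ)=23, d(I,LZ)=10, d(LZ,Q)=29/2, d(LZ,S)=49/2, d(LZ,T)=37/2, d(LZ,Y)=21/2
step 2: merge (B,Q) at d=7, Q=-331/2; branch lengths B→109/20, Q→31/20; new cluster BQ
  updated: d(BQ,I)=35/2, d(BQ,LZ)=61/4, d(BQ,S)=18, d(BQ,T)=14, d(BQ,Y)=11
step 3: merge (S,T) at d=9, Q=-121; branch lengths S→41/4, T→-5/4; new cluster ST
  updated: d(BQ,ST)=23/2, d(I,ST)=19/2, d(LZ,ST)=17, d(ST,Y)=27/2
step 4: merge (BQ,ST) at d=23/2, Q=-289/4; branch lengths BQ→51/8, ST→41/8; new cluster BQST
  updated: d(BQST,I)=31/4, d(BQST,LZ)=83/8, d(BQST,Y)=13/2
step 5: merge (BQST,LZ) at d=83/8, Q=-139/4; branch lengths BQST→29/8, LZ→27/4; new cluster BLQSTZ
  updated: d(BLQSTZ,I)=59/16, d(BLQSTZ,Y)=53/16
step 6: merge (BLQSTZ,I) at d=59/16, Q=-9; branch lengths BLQSTZ→5/2, I→19/16; new cluster BILQSTZ
  updated: d(BILQSTZ,Y)=13/16
step 7: merge (BILQSTZ,Y) at d=13/16; branch lengths BILQSTZ→13/32, Y→13/32; new cluster BILQSTYZ
final tree: (((((B:109/20,Q:31/20):51/8,(S:41/4,T:-5/4):41/8):29/8,(L:-5/6,Z:11/6):27/4):5/2,I:19/16):13/32,Y:13/32)
total length: 347/8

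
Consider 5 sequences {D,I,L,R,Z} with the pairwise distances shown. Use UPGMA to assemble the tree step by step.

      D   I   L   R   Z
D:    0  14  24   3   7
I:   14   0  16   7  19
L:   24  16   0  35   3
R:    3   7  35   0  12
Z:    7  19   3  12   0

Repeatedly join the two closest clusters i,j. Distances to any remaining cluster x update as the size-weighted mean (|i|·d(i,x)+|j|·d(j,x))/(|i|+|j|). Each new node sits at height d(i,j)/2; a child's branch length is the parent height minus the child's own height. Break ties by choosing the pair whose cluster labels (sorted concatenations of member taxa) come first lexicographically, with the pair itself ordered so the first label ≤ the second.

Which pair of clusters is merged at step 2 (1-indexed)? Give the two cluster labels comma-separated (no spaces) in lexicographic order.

L,Z

1. join D+R (d=3) ⇒ DR; edges |D|=3/2, |R|=3/2
  updated: d(DR,I)=21/2, d(DR,L)=59/2, d(DR,Z)=19/2
2. join L+Z (d=3) ⇒ LZ; edges |L|=3/2, |Z|=3/2
  updated: d(DR,LZ)=39/2, d(I,LZ)=35/2
3. join DR+I (d=21/2) ⇒ DIR; edges |DR|=15/4, |I|=21/4
  updated: d(DIR,LZ)=113/6
4. join DIR+LZ (d=113/6) ⇒ DILRZ; edges |DIR|=25/6, |LZ|=95/12
final tree: (((D:3/2,R:3/2):15/4,I:21/4):25/6,(L:3/2,Z:3/2):95/12)
total length: 325/12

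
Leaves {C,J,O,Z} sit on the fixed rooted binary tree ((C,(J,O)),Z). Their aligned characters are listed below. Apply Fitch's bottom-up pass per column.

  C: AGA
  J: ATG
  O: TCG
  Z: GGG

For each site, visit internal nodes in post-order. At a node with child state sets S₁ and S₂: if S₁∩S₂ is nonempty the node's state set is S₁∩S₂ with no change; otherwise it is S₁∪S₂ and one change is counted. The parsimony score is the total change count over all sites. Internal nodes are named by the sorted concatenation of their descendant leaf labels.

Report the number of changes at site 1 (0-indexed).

JO@0: {A} ∪ {T} = {A,T} (union, +1)
CJO@0: {A} ∩ {A,T} = {A} (intersection, +0)
CJOZ@0: {A} ∪ {G} = {A,G} (union, +1)
JO@1: {T} ∪ {C} = {C,T} (union, +1)
CJO@1: {G} ∪ {C,T} = {C,G,T} (union, +1)
CJOZ@1: {C,G,T} ∩ {G} = {G} (intersection, +0)
JO@2: {G} ∩ {G} = {G} (intersection, +0)
CJO@2: {A} ∪ {G} = {A,G} (union, +1)
CJOZ@2: {A,G} ∩ {G} = {G} (intersection, +0)
per-site changes: [2, 2, 1]; total = 5

2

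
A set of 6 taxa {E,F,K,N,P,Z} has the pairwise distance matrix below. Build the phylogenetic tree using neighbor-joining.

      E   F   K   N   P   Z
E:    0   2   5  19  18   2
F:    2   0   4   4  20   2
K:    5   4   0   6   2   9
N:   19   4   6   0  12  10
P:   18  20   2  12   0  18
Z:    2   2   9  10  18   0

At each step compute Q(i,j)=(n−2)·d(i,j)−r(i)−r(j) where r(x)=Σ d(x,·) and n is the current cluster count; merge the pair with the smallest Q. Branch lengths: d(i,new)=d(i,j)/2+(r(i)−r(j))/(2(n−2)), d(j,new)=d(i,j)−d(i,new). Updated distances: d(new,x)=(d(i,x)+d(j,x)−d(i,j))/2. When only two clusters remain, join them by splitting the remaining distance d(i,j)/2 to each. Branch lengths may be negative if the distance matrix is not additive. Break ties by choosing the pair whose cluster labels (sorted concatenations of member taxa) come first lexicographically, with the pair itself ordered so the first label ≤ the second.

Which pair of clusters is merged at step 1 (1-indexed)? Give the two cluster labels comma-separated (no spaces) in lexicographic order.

1. join K+P (d=2, Q=-88) ⇒ KP; edges |K|=-9/2, |P|=13/2
  updated: d(E,KP)=21/2, d(F,KP)=11, d(KP,N)=8, d(KP,Z)=25/2
2. join KP+N (d=8, Q=-59) ⇒ KNP; edges |KP|=25/6, |N|=23/6
  updated: d(E,KNP)=43/4, d(F,KNP)=7/2, d(KNP,Z)=29/4
3. join E+Z (d=2, Q=-22) ⇒ EZ; edges |E|=15/8, |Z|=1/8
  updated: d(EZ,F)=1, d(EZ,KNP)=8
4. join EZ+F (d=1, Q=-25/2) ⇒ EFZ; edges |EZ|=11/4, |F|=-7/4
  updated: d(EFZ,KNP)=21/4
5. join EFZ+KNP (d=21/4) ⇒ EFKNPZ; edges |EFZ|=21/8, |KNP|=21/8
final tree: (((E:15/8,Z:1/8):11/4,F:-7/4):21/8,((K:-9/2,P:13/2):25/6,N:23/6):21/8)
total length: 73/4

K,P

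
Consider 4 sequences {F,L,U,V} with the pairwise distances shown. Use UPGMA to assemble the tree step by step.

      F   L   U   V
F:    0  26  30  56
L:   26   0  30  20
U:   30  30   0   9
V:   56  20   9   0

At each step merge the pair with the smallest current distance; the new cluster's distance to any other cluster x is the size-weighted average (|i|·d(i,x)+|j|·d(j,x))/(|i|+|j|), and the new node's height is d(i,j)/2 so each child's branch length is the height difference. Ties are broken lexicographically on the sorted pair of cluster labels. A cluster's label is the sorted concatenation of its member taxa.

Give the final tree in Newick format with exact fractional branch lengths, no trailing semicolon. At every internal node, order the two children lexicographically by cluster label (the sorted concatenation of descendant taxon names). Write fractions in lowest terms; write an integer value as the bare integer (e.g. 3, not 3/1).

(F:56/3,(L:25/2,(U:9/2,V:9/2):8):37/6)

step 1: merge (U,V) at d=9; branch lengths U→9/2, V→9/2; new cluster UV
  updated: d(F,UV)=43, d(L,UV)=25
step 2: merge (L,UV) at d=25; branch lengths L→25/2, UV→8; new cluster LUV
  updated: d(F,LUV)=112/3
step 3: merge (F,LUV) at d=112/3; branch lengths F→56/3, LUV→37/6; new cluster FLUV
final tree: (F:56/3,(L:25/2,(U:9/2,V:9/2):8):37/6)
total length: 163/3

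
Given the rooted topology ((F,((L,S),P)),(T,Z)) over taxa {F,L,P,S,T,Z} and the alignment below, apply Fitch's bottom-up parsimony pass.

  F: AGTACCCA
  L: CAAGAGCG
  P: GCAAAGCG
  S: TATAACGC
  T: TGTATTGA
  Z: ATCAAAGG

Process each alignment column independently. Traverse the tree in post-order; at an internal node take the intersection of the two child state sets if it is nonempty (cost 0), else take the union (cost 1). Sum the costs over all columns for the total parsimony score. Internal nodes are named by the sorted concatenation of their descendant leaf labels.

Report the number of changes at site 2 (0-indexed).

3

[col 0] LS: children L:{C}, S:{T} ∪→ {C,T}; cost 1
[col 0] LPS: children LS:{C,T}, P:{G} ∪→ {C,G,T}; cost 1
[col 0] FLPS: children F:{A}, LPS:{C,G,T} ∪→ {A,C,G,T}; cost 1
[col 0] TZ: children T:{T}, Z:{A} ∪→ {A,T}; cost 1
[col 0] FLPSTZ: children FLPS:{A,C,G,T}, TZ:{A,T} ∩→ {A,T}; cost 0
[col 1] LS: children L:{A}, S:{A} ∩→ {A}; cost 0
[col 1] LPS: children LS:{A}, P:{C} ∪→ {A,C}; cost 1
[col 1] FLPS: children F:{G}, LPS:{A,C} ∪→ {A,C,G}; cost 1
[col 1] TZ: children T:{G}, Z:{T} ∪→ {G,T}; cost 1
[col 1] FLPSTZ: children FLPS:{A,C,G}, TZ:{G,T} ∩→ {G}; cost 0
[col 2] LS: children L:{A}, S:{T} ∪→ {A,T}; cost 1
[col 2] LPS: children LS:{A,T}, P:{A} ∩→ {A}; cost 0
[col 2] FLPS: children F:{T}, LPS:{A} ∪→ {A,T}; cost 1
[col 2] TZ: children T:{T}, Z:{C} ∪→ {C,T}; cost 1
[col 2] FLPSTZ: children FLPS:{A,T}, TZ:{C,T} ∩→ {T}; cost 0
[col 3] LS: children L:{G}, S:{A} ∪→ {A,G}; cost 1
[col 3] LPS: children LS:{A,G}, P:{A} ∩→ {A}; cost 0
[col 3] FLPS: children F:{A}, LPS:{A} ∩→ {A}; cost 0
[col 3] TZ: children T:{A}, Z:{A} ∩→ {A}; cost 0
[col 3] FLPSTZ: children FLPS:{A}, TZ:{A} ∩→ {A}; cost 0
[col 4] LS: children L:{A}, S:{A} ∩→ {A}; cost 0
[col 4] LPS: children LS:{A}, P:{A} ∩→ {A}; cost 0
[col 4] FLPS: children F:{C}, LPS:{A} ∪→ {A,C}; cost 1
[col 4] TZ: children T:{T}, Z:{A} ∪→ {A,T}; cost 1
[col 4] FLPSTZ: children FLPS:{A,C}, TZ:{A,T} ∩→ {A}; cost 0
[col 5] LS: children L:{G}, S:{C} ∪→ {C,G}; cost 1
[col 5] LPS: children LS:{C,G}, P:{G} ∩→ {G}; cost 0
[col 5] FLPS: children F:{C}, LPS:{G} ∪→ {C,G}; cost 1
[col 5] TZ: children T:{T}, Z:{A} ∪→ {A,T}; cost 1
[col 5] FLPSTZ: children FLPS:{C,G}, TZ:{A,T} ∪→ {A,C,G,T}; cost 1
[col 6] LS: children L:{C}, S:{G} ∪→ {C,G}; cost 1
[col 6] LPS: children LS:{C,G}, P:{C} ∩→ {C}; cost 0
[col 6] FLPS: children F:{C}, LPS:{C} ∩→ {C}; cost 0
[col 6] TZ: children T:{G}, Z:{G} ∩→ {G}; cost 0
[col 6] FLPSTZ: children FLPS:{C}, TZ:{G} ∪→ {C,G}; cost 1
[col 7] LS: children L:{G}, S:{C} ∪→ {C,G}; cost 1
[col 7] LPS: children LS:{C,G}, P:{G} ∩→ {G}; cost 0
[col 7] FLPS: children F:{A}, LPS:{G} ∪→ {A,G}; cost 1
[col 7] TZ: children T:{A}, Z:{G} ∪→ {A,G}; cost 1
[col 7] FLPSTZ: children FLPS:{A,G}, TZ:{A,G} ∩→ {A,G}; cost 0
per-site changes: [4, 3, 3, 1, 2, 4, 2, 3]; total = 22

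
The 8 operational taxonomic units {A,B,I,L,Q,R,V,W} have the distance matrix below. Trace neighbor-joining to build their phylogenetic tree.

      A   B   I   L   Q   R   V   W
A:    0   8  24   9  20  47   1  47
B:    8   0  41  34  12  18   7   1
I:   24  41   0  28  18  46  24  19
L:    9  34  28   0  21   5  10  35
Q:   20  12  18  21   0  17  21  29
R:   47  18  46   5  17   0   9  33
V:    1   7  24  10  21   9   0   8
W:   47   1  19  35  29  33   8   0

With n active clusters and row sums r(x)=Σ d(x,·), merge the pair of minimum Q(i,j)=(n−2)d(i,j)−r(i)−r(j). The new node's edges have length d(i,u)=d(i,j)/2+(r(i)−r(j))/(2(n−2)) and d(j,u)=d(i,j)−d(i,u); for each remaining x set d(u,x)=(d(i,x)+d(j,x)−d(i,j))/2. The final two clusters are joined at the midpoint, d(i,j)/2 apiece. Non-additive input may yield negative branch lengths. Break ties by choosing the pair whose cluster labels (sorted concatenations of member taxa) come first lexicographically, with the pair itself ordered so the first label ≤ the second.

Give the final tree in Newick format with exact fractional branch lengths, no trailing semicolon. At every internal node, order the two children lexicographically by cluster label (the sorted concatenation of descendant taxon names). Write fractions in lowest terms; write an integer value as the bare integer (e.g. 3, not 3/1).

iteration 1: select B,W (d=1, Q=-287); attach at lengths (-15/4, 19/4); label the merged cluster BW
  updated: d(A,BW)=27, d(BW,I)=59/2, d(BW,L)=34, d(BW,Q)=20, d(BW,R)=25, d(BW,V)=7
iteration 2: select L,R (d=5, Q=-231); attach at lengths (-17/10, 67/10); label the merged cluster LR
  updated: d(A,LR)=51/2, d(BW,LR)=27, d(I,LR)=69/2, d(LR,Q)=33/2, d(LR,V)=7
iteration 3: select A,V (d=1, Q=-307/2); attach at lengths (83/16, -67/16); label the merged cluster AV
  updated: d(AV,BW)=33/2, d(AV,I)=47/2, d(AV,LR)=63/4, d(AV,Q)=20
iteration 4: select I,Q (d=18, Q=-126); attach at lengths (85/6, 23/6); label the merged cluster IQ
  updated: d(AV,IQ)=51/4, d(BW,IQ)=63/4, d(IQ,LR)=33/2
iteration 5: select AV,LR (d=63/4, Q=-291/4); attach at lengths (69/16, 183/16); label the merged cluster ALRV
  updated: d(ALRV,BW)=111/8, d(ALRV,IQ)=27/4
iteration 6: select ALRV,BW (d=111/8, Q=-291/8); attach at lengths (39/16, 183/16); label the merged cluster ABLRVW
  updated: d(ABLRVW,IQ)=69/16
iteration 7: select ABLRVW,IQ (d=69/16); attach at lengths (69/32, 69/32); label the merged cluster ABILQRVW
final tree: ((((A:83/16,V:-67/16):69/16,(L:-17/10,R:67/10):183/16):39/16,(B:-15/4,W:19/4):183/16):69/32,(I:85/6,Q:23/6):69/32)
total length: 943/16

((((A:83/16,V:-67/16):69/16,(L:-17/10,R:67/10):183/16):39/16,(B:-15/4,W:19/4):183/16):69/32,(I:85/6,Q:23/6):69/32)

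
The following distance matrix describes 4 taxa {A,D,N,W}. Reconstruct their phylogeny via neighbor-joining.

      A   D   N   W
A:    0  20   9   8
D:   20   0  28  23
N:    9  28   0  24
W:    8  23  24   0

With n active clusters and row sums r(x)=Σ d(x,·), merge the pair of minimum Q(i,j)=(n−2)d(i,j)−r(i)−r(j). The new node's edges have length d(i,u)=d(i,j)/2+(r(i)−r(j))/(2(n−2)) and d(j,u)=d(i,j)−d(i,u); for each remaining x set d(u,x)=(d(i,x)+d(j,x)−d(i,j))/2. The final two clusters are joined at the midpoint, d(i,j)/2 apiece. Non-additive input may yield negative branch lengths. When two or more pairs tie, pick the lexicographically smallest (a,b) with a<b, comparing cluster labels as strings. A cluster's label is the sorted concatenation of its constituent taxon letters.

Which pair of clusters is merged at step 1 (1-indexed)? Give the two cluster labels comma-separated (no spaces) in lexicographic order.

A,N

iteration 1: select A,N (d=9, Q=-80); attach at lengths (-3/2, 21/2); label the merged cluster AN
  updated: d(AN,D)=39/2, d(AN,W)=23/2
iteration 2: select AN,D (d=39/2, Q=-54); attach at lengths (4, 31/2); label the merged cluster ADN
  updated: d(ADN,W)=15/2
iteration 3: select ADN,W (d=15/2); attach at lengths (15/4, 15/4); label the merged cluster ADNW
final tree: (((A:-3/2,N:21/2):4,D:31/2):15/4,W:15/4)
total length: 36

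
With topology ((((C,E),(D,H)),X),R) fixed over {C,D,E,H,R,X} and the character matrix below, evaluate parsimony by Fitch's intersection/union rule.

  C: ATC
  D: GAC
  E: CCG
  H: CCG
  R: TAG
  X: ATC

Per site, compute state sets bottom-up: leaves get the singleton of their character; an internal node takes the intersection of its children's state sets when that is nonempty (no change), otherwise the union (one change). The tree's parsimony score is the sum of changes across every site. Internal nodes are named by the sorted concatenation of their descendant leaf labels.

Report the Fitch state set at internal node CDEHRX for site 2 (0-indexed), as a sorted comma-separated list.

C,G

[col 0] CE: children C:{A}, E:{C} ∪→ {A,C}; cost 1
[col 0] DH: children D:{G}, H:{C} ∪→ {C,G}; cost 1
[col 0] CDEH: children CE:{A,C}, DH:{C,G} ∩→ {C}; cost 0
[col 0] CDEHX: children CDEH:{C}, X:{A} ∪→ {A,C}; cost 1
[col 0] CDEHRX: children CDEHX:{A,C}, R:{T} ∪→ {A,C,T}; cost 1
[col 1] CE: children C:{T}, E:{C} ∪→ {C,T}; cost 1
[col 1] DH: children D:{A}, H:{C} ∪→ {A,C}; cost 1
[col 1] CDEH: children CE:{C,T}, DH:{A,C} ∩→ {C}; cost 0
[col 1] CDEHX: children CDEH:{C}, X:{T} ∪→ {C,T}; cost 1
[col 1] CDEHRX: children CDEHX:{C,T}, R:{A} ∪→ {A,C,T}; cost 1
[col 2] CE: children C:{C}, E:{G} ∪→ {C,G}; cost 1
[col 2] DH: children D:{C}, H:{G} ∪→ {C,G}; cost 1
[col 2] CDEH: children CE:{C,G}, DH:{C,G} ∩→ {C,G}; cost 0
[col 2] CDEHX: children CDEH:{C,G}, X:{C} ∩→ {C}; cost 0
[col 2] CDEHRX: children CDEHX:{C}, R:{G} ∪→ {C,G}; cost 1
per-site changes: [4, 4, 3]; total = 11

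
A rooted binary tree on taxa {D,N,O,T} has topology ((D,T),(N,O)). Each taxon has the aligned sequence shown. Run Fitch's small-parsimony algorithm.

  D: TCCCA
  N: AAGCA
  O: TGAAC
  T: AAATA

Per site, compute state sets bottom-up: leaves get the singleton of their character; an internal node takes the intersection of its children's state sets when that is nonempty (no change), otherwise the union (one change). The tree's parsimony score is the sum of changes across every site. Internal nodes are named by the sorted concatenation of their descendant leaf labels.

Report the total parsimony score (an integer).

9

DT@0: {T} ∪ {A} = {A,T} (union, +1)
NO@0: {A} ∪ {T} = {A,T} (union, +1)
DNOT@0: {A,T} ∩ {A,T} = {A,T} (intersection, +0)
DT@1: {C} ∪ {A} = {A,C} (union, +1)
NO@1: {A} ∪ {G} = {A,G} (union, +1)
DNOT@1: {A,C} ∩ {A,G} = {A} (intersection, +0)
DT@2: {C} ∪ {A} = {A,C} (union, +1)
NO@2: {G} ∪ {A} = {A,G} (union, +1)
DNOT@2: {A,C} ∩ {A,G} = {A} (intersection, +0)
DT@3: {C} ∪ {T} = {C,T} (union, +1)
NO@3: {C} ∪ {A} = {A,C} (union, +1)
DNOT@3: {C,T} ∩ {A,C} = {C} (intersection, +0)
DT@4: {A} ∩ {A} = {A} (intersection, +0)
NO@4: {A} ∪ {C} = {A,C} (union, +1)
DNOT@4: {A} ∩ {A,C} = {A} (intersection, +0)
per-site changes: [2, 2, 2, 2, 1]; total = 9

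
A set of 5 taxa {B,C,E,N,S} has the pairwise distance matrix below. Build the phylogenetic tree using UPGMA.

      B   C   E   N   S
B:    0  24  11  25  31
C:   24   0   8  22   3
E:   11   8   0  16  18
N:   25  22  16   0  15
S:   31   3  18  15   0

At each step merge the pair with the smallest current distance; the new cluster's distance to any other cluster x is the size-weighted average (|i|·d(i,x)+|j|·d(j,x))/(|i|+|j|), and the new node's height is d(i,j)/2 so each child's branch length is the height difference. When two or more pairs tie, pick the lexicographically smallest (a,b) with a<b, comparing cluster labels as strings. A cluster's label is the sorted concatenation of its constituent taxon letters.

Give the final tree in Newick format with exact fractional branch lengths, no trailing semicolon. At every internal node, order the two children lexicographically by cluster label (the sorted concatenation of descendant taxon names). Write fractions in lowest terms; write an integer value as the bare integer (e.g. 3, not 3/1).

((B:11/2,E:11/2):14/3,((C:3/2,S:3/2):31/4,N:37/4):11/12)

step 1: merge (C,S) at d=3; branch lengths C→3/2, S→3/2; new cluster CS
  updated: d(B,CS)=55/2, d(CS,E)=13, d(CS,N)=37/2
step 2: merge (B,E) at d=11; branch lengths B→11/2, E→11/2; new cluster BE
  updated: d(BE,CS)=81/4, d(BE,N)=41/2
step 3: merge (CS,N) at d=37/2; branch lengths CS→31/4, N→37/4; new cluster CNS
  updated: d(BE,CNS)=61/3
step 4: merge (BE,CNS) at d=61/3; branch lengths BE→14/3, CNS→11/12; new cluster BCENS
final tree: ((B:11/2,E:11/2):14/3,((C:3/2,S:3/2):31/4,N:37/4):11/12)
total length: 439/12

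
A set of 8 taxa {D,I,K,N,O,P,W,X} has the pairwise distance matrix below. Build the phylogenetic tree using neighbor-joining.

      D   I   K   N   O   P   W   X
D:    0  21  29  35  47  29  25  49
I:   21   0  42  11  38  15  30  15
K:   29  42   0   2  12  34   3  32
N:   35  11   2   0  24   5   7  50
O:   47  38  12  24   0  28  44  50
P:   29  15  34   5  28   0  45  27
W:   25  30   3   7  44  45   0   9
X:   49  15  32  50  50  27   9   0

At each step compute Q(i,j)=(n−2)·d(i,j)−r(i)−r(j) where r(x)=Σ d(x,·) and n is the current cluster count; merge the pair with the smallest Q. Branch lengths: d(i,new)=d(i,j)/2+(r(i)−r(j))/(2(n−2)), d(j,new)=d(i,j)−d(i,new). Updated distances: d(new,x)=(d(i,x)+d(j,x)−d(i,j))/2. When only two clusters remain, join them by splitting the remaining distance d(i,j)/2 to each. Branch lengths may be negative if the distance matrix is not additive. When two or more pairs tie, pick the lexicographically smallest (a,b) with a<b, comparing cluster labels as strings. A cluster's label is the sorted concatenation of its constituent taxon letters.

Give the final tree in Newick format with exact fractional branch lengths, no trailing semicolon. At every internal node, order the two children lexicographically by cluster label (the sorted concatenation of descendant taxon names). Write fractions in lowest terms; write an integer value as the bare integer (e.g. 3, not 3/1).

step 1: merge (W,X) at d=9, Q=-341; branch lengths W→-5/4, X→41/4; new cluster WX
  updated: d(D,WX)=65/2, d(I,WX)=18, d(K,WX)=13, d(N,WX)=24, d(O,WX)=85/2, d(P,WX)=63/2
step 2: merge (K,O) at d=12, Q=-527/2; branch lengths K→1/20, O→239/20; new cluster KO
  updated: d(D,KO)=32, d(I,KO)=34, d(KO,N)=7, d(KO,P)=25, d(KO,WX)=87/4
step 3: merge (KO,N) at d=7, Q=-695/4; branch lengths KO→263/32, N→-39/32; new cluster KNO
  updated: d(D,KNO)=30, d(I,KNO)=19, d(KNO,P)=23/2, d(KNO,WX)=155/8
step 4: merge (KNO,P) at d=23/2, Q=-1059/8; branch lengths KNO→73/16, P→111/16; new cluster KNOP
  updated: d(D,KNOP)=95/4, d(I,KNOP)=45/4, d(KNOP,WX)=315/16
step 5: merge (D,I) at d=21, Q=-171/2; branch lengths D→69/4, I→15/4; new cluster DI
  updated: d(DI,KNOP)=7, d(DI,WX)=59/4
step 6: merge (DI,KNOP) at d=7, Q=-663/16; branch lengths DI→33/32, KNOP→191/32; new cluster DIKNOP
  updated: d(DIKNOP,WX)=439/32
step 7: merge (DIKNOP,WX) at d=439/32; branch lengths DIKNOP→439/64, WX→439/64; new cluster DIKNOPWX
final tree: (((D:69/4,I:15/4):33/32,(((K:1/20,O:239/20):263/32,N:-39/32):73/16,P:111/16):191/32):439/64,(W:-5/4,X:41/4):439/64)
total length: 2599/32

(((D:69/4,I:15/4):33/32,(((K:1/20,O:239/20):263/32,N:-39/32):73/16,P:111/16):191/32):439/64,(W:-5/4,X:41/4):439/64)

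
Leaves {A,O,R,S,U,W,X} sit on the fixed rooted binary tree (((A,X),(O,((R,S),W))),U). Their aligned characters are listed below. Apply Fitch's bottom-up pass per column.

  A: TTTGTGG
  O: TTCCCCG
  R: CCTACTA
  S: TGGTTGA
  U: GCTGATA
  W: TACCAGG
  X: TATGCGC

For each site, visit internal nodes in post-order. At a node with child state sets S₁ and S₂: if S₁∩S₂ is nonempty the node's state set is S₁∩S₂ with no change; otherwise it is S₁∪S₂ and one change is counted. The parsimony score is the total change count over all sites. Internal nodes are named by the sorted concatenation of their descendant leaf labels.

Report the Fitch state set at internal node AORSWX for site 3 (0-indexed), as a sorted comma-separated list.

C,G

site 0, node AX: A={T} ∩ X={T} → {T} (+0)
site 0, node RS: R={C} ∪ S={T} → {C,T} (+1)
site 0, node RSW: RS={C,T} ∩ W={T} → {T} (+0)
site 0, node ORSW: O={T} ∩ RSW={T} → {T} (+0)
site 0, node AORSWX: AX={T} ∩ ORSW={T} → {T} (+0)
site 0, node AORSUWX: AORSWX={T} ∪ U={G} → {G,T} (+1)
site 1, node AX: A={T} ∪ X={A} → {A,T} (+1)
site 1, node RS: R={C} ∪ S={G} → {C,G} (+1)
site 1, node RSW: RS={C,G} ∪ W={A} → {A,C,G} (+1)
site 1, node ORSW: O={T} ∪ RSW={A,C,G} → {A,C,G,T} (+1)
site 1, node AORSWX: AX={A,T} ∩ ORSW={A,C,G,T} → {A,T} (+0)
site 1, node AORSUWX: AORSWX={A,T} ∪ U={C} → {A,C,T} (+1)
site 2, node AX: A={T} ∩ X={T} → {T} (+0)
site 2, node RS: R={T} ∪ S={G} → {G,T} (+1)
site 2, node RSW: RS={G,T} ∪ W={C} → {C,G,T} (+1)
site 2, node ORSW: O={C} ∩ RSW={C,G,T} → {C} (+0)
site 2, node AORSWX: AX={T} ∪ ORSW={C} → {C,T} (+1)
site 2, node AORSUWX: AORSWX={C,T} ∩ U={T} → {T} (+0)
site 3, node AX: A={G} ∩ X={G} → {G} (+0)
site 3, node RS: R={A} ∪ S={T} → {A,T} (+1)
site 3, node RSW: RS={A,T} ∪ W={C} → {A,C,T} (+1)
site 3, node ORSW: O={C} ∩ RSW={A,C,T} → {C} (+0)
site 3, node AORSWX: AX={G} ∪ ORSW={C} → {C,G} (+1)
site 3, node AORSUWX: AORSWX={C,G} ∩ U={G} → {G} (+0)
site 4, node AX: A={T} ∪ X={C} → {C,T} (+1)
site 4, node RS: R={C} ∪ S={T} → {C,T} (+1)
site 4, node RSW: RS={C,T} ∪ W={A} → {A,C,T} (+1)
site 4, node ORSW: O={C} ∩ RSW={A,C,T} → {C} (+0)
site 4, node AORSWX: AX={C,T} ∩ ORSW={C} → {C} (+0)
site 4, node AORSUWX: AORSWX={C} ∪ U={A} → {A,C} (+1)
site 5, node AX: A={G} ∩ X={G} → {G} (+0)
site 5, node RS: R={T} ∪ S={G} → {G,T} (+1)
site 5, node RSW: RS={G,T} ∩ W={G} → {G} (+0)
site 5, node ORSW: O={C} ∪ RSW={G} → {C,G} (+1)
site 5, node AORSWX: AX={G} ∩ ORSW={C,G} → {G} (+0)
site 5, node AORSUWX: AORSWX={G} ∪ U={T} → {G,T} (+1)
site 6, node AX: A={G} ∪ X={C} → {C,G} (+1)
site 6, node RS: R={A} ∩ S={A} → {A} (+0)
site 6, node RSW: RS={A} ∪ W={G} → {A,G} (+1)
site 6, node ORSW: O={G} ∩ RSW={A,G} → {G} (+0)
site 6, node AORSWX: AX={C,G} ∩ ORSW={G} → {G} (+0)
site 6, node AORSUWX: AORSWX={G} ∪ U={A} → {A,G} (+1)
per-site changes: [2, 5, 3, 3, 4, 3, 3]; total = 23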